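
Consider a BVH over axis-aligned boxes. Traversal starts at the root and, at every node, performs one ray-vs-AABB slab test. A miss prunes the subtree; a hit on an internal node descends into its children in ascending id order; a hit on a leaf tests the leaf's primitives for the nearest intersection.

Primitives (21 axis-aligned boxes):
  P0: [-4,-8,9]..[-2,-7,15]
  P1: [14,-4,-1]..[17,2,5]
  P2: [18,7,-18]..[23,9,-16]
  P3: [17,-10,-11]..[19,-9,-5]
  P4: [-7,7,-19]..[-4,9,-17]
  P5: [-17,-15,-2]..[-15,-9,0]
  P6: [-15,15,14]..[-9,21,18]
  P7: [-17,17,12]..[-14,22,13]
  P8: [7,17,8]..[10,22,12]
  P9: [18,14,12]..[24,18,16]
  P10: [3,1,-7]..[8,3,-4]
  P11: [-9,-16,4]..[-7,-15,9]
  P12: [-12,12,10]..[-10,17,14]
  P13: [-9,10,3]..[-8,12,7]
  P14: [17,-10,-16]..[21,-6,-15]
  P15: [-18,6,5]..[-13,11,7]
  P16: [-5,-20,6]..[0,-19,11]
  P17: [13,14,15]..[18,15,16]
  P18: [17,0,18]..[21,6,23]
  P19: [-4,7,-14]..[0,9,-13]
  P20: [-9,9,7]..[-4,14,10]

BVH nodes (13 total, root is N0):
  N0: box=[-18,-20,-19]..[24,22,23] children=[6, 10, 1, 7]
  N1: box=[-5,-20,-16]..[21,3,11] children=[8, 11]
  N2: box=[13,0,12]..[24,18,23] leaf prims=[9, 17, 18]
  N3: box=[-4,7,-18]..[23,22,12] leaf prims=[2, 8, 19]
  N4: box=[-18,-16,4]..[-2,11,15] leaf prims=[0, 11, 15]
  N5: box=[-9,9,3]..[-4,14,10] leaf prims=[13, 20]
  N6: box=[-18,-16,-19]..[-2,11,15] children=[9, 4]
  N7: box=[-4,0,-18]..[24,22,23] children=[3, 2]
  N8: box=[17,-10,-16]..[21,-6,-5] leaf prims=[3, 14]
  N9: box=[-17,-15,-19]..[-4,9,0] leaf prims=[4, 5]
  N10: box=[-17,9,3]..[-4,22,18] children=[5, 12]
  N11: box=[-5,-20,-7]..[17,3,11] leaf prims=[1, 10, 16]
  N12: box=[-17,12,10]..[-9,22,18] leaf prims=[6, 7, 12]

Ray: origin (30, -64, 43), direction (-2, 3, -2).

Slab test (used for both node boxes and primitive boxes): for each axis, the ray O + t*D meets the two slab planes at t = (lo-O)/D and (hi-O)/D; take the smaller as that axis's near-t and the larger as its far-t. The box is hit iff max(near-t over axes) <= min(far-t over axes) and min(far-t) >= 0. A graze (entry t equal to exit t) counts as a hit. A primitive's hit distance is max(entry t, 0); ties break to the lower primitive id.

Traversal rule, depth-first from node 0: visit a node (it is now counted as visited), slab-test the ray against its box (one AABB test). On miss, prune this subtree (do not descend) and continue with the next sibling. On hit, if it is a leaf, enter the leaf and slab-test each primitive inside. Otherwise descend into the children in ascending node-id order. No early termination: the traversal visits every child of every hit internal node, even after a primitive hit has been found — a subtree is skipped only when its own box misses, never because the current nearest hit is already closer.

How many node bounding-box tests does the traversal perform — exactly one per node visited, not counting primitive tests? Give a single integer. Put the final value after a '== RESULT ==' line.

Walk:
N0 x:[3,24] y:[44/3,86/3] z:[10,31] -> hit [44/3,24], descend [1, 6, 7, 10]
  N1 x:[9/2,35/2] y:[44/3,67/3] z:[16,59/2] -> hit [16,35/2], descend [8, 11]
    N8 x:[9/2,13/2] y:[18,58/3] z:[24,59/2] -> miss, prune
    N11 x:[13/2,35/2] y:[44/3,67/3] z:[16,25] -> hit [16,35/2] leaf, test {P1(miss), P10(miss), P16(miss)}
  N6 x:[16,24] y:[16,25] z:[14,31] -> hit [16,24], descend [4, 9]
    N4 x:[16,24] y:[16,25] z:[14,39/2] -> hit [16,39/2] leaf, test {P0(miss), P11(miss), P15(miss)}
    N9 x:[17,47/2] y:[49/3,73/3] z:[43/2,31] -> hit [43/2,47/2] leaf, test {P4(miss), P5(miss)}
  N7 x:[3,17] y:[64/3,86/3] z:[10,61/2] -> miss, prune
  N10 x:[17,47/2] y:[73/3,86/3] z:[25/2,20] -> miss, prune

9 AABB tests over nodes [0, 1, 8, 11, 6, 4, 9, 7, 10]; 3 leaves entered; closest miss.

== RESULT ==
9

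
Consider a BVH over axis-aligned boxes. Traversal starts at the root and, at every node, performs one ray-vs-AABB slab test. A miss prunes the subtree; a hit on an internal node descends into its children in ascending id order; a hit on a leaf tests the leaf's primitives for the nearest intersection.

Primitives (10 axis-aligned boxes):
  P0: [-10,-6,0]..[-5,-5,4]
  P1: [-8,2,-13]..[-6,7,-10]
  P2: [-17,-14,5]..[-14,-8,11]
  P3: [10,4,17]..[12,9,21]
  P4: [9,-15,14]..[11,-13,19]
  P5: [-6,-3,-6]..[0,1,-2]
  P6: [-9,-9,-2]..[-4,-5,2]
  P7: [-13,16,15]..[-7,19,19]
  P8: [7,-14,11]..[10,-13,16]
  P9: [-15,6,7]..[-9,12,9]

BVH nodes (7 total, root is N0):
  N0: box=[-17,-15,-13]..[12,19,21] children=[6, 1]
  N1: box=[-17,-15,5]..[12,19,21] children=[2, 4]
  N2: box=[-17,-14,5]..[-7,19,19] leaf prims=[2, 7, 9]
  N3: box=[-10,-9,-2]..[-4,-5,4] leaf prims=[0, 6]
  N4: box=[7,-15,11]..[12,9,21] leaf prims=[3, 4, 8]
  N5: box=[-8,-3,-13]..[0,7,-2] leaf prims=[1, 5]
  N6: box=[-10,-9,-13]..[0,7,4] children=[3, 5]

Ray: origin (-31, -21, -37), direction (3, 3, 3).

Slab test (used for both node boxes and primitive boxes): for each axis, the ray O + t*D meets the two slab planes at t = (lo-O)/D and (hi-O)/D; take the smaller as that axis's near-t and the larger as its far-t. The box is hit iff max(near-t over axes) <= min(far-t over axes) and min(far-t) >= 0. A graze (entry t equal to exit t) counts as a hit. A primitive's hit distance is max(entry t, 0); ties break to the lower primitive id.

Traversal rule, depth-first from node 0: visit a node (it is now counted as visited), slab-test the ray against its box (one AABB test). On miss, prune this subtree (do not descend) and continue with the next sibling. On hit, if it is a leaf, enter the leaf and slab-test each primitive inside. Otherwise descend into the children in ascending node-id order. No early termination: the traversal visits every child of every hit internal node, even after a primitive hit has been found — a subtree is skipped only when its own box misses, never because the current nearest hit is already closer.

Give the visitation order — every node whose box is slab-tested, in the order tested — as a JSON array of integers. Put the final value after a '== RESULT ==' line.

Traverse from the root:
N0 x:[14/3,43/3] y:[2,40/3] z:[8,58/3] -> hit [8,40/3], descend [1, 6]
  N1 x:[14/3,43/3] y:[2,40/3] z:[14,58/3] -> miss, prune
  N6 x:[7,31/3] y:[4,28/3] z:[8,41/3] -> hit [8,28/3], descend [3, 5]
    N3 x:[7,9] y:[4,16/3] z:[35/3,41/3] -> miss, prune
    N5 x:[23/3,31/3] y:[6,28/3] z:[8,35/3] -> hit [8,28/3] leaf, test {P1@t=8, P5(miss)}

Summary -> nodes [0, 1, 6, 3, 5]; box-tests=5; leaf-entries=1; first=P1

== RESULT ==
[0, 1, 6, 3, 5]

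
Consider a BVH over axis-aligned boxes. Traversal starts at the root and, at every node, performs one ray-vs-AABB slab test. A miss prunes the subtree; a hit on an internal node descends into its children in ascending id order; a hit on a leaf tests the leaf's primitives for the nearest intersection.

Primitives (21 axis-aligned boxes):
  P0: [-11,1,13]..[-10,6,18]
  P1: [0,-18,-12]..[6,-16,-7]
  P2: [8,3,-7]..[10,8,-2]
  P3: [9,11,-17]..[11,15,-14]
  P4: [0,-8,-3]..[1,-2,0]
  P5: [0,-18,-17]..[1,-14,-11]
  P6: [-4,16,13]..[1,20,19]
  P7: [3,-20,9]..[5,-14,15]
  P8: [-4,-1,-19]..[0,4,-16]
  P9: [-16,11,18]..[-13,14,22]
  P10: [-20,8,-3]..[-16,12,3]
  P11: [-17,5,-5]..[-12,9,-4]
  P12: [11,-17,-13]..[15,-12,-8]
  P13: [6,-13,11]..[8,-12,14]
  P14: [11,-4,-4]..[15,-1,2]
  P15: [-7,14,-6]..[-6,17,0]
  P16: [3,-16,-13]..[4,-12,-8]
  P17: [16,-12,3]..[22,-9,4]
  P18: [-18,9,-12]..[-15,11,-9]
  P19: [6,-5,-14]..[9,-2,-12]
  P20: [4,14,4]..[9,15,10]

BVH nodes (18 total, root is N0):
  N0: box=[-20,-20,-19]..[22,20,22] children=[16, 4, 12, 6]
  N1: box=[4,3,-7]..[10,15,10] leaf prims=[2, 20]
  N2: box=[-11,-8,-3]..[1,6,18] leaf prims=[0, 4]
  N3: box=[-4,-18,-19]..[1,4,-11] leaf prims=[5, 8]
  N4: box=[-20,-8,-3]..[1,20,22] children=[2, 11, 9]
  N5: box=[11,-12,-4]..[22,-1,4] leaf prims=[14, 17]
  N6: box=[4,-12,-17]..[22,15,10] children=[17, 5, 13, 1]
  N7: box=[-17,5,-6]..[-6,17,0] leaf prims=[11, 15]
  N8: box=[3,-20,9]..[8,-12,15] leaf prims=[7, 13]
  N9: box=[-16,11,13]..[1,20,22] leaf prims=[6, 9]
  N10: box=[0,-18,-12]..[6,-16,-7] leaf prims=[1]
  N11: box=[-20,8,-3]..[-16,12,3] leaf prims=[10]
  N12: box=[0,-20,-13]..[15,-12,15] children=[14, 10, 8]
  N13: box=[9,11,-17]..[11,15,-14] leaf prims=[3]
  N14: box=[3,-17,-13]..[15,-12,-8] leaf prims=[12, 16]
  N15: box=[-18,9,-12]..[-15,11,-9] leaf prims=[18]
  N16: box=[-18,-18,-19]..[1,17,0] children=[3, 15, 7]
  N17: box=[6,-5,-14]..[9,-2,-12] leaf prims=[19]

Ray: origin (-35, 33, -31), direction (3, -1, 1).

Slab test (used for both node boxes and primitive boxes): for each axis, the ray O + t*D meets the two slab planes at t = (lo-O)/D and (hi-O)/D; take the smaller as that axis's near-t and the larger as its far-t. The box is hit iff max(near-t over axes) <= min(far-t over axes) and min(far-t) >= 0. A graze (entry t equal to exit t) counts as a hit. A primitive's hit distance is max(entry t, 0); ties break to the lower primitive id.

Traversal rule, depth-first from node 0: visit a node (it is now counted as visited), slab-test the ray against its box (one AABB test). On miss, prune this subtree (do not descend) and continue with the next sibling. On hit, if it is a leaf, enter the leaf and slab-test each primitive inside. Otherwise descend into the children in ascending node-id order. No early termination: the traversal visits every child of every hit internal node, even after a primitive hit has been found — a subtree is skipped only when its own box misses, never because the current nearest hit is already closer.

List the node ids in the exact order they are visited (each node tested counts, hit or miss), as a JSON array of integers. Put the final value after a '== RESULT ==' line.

Traverse from the root:
N0 x:[5,19] y:[13,53] z:[12,53] -> hit [13,19], descend [4, 6, 12, 16]
  N4 x:[5,12] y:[13,41] z:[28,53] -> miss, prune
  N6 x:[13,19] y:[18,45] z:[14,41] -> hit [18,19], descend [1, 5, 13, 17]
    N1 x:[13,15] y:[18,30] z:[24,41] -> miss, prune
    N5 x:[46/3,19] y:[34,45] z:[27,35] -> miss, prune
    N13 x:[44/3,46/3] y:[18,22] z:[14,17] -> miss, prune
    N17 x:[41/3,44/3] y:[35,38] z:[17,19] -> miss, prune
  N12 x:[35/3,50/3] y:[45,53] z:[18,46] -> miss, prune
  N16 x:[17/3,12] y:[16,51] z:[12,31] -> miss, prune

Visited [0, 4, 6, 1, 5, 13, 17, 12, 16]. Tests: 9 box, 0 leaf. Nearest: miss.

== RESULT ==
[0, 4, 6, 1, 5, 13, 17, 12, 16]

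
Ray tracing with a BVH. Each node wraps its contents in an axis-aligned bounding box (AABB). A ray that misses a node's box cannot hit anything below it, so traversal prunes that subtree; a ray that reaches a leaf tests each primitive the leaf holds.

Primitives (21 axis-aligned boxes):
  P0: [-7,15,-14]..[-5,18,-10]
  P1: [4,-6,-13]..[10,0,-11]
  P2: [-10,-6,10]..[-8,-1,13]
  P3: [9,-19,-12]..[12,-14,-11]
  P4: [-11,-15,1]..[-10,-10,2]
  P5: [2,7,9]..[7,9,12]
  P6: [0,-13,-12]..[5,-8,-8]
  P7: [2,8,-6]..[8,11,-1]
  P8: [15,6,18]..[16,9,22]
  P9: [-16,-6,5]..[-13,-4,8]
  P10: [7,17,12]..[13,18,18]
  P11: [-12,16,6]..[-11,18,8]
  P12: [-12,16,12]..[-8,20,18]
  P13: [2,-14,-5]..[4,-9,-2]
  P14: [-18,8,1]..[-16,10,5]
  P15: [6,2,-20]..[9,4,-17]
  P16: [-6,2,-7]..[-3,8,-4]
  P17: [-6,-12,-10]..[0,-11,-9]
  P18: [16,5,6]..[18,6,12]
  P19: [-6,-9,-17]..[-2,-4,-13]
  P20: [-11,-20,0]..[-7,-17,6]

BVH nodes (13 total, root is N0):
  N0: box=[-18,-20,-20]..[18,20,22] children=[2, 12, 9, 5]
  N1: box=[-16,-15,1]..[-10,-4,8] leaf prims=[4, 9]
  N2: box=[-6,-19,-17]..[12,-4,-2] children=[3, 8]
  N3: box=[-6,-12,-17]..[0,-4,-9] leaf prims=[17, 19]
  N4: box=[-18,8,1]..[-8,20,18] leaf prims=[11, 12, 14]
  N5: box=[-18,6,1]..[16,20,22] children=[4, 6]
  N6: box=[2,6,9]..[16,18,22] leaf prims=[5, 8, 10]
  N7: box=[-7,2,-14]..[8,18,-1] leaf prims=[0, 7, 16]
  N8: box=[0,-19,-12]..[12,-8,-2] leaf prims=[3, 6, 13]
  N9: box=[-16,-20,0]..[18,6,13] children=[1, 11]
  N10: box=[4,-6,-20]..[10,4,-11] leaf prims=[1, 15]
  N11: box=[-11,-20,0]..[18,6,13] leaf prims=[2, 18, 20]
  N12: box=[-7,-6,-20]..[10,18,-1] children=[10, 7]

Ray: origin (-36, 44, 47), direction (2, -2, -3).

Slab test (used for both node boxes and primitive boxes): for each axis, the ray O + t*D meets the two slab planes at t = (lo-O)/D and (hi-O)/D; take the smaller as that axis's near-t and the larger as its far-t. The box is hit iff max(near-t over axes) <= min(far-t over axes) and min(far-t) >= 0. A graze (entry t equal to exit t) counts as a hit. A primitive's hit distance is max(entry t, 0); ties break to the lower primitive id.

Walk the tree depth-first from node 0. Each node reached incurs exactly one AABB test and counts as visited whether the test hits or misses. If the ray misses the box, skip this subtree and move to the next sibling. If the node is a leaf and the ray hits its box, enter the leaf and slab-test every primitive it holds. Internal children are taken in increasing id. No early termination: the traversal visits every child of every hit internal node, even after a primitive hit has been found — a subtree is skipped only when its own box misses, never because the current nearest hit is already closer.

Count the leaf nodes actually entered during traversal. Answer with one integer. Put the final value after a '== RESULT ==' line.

Trace the traversal:
N0 x:[9,27] y:[12,32] z:[25/3,67/3] -> hit [12,67/3], descend [2, 5, 9, 12]
  N2 x:[15,24] y:[24,63/2] z:[49/3,64/3] -> miss, prune
  N5 x:[9,26] y:[12,19] z:[25/3,46/3] -> hit [12,46/3], descend [4, 6]
    N4 x:[9,14] y:[12,18] z:[29/3,46/3] -> hit [12,14] leaf, test {P11(miss), P12(miss), P14(miss)}
    N6 x:[19,26] y:[13,19] z:[25/3,38/3] -> miss, prune
  N9 x:[10,27] y:[19,32] z:[34/3,47/3] -> miss, prune
  N12 x:[29/2,23] y:[13,25] z:[16,67/3] -> hit [16,67/3], descend [7, 10]
    N7 x:[29/2,22] y:[13,21] z:[16,61/3] -> hit [16,61/3] leaf, test {P0(miss), P7(miss), P16(miss)}
    N10 x:[20,23] y:[20,25] z:[58/3,67/3] -> hit [20,67/3] leaf, test {P1(miss), P15(miss)}

Visited [0, 2, 5, 4, 6, 9, 12, 7, 10]. Tests: 9 box, 3 leaf. Nearest: miss.

== RESULT ==
3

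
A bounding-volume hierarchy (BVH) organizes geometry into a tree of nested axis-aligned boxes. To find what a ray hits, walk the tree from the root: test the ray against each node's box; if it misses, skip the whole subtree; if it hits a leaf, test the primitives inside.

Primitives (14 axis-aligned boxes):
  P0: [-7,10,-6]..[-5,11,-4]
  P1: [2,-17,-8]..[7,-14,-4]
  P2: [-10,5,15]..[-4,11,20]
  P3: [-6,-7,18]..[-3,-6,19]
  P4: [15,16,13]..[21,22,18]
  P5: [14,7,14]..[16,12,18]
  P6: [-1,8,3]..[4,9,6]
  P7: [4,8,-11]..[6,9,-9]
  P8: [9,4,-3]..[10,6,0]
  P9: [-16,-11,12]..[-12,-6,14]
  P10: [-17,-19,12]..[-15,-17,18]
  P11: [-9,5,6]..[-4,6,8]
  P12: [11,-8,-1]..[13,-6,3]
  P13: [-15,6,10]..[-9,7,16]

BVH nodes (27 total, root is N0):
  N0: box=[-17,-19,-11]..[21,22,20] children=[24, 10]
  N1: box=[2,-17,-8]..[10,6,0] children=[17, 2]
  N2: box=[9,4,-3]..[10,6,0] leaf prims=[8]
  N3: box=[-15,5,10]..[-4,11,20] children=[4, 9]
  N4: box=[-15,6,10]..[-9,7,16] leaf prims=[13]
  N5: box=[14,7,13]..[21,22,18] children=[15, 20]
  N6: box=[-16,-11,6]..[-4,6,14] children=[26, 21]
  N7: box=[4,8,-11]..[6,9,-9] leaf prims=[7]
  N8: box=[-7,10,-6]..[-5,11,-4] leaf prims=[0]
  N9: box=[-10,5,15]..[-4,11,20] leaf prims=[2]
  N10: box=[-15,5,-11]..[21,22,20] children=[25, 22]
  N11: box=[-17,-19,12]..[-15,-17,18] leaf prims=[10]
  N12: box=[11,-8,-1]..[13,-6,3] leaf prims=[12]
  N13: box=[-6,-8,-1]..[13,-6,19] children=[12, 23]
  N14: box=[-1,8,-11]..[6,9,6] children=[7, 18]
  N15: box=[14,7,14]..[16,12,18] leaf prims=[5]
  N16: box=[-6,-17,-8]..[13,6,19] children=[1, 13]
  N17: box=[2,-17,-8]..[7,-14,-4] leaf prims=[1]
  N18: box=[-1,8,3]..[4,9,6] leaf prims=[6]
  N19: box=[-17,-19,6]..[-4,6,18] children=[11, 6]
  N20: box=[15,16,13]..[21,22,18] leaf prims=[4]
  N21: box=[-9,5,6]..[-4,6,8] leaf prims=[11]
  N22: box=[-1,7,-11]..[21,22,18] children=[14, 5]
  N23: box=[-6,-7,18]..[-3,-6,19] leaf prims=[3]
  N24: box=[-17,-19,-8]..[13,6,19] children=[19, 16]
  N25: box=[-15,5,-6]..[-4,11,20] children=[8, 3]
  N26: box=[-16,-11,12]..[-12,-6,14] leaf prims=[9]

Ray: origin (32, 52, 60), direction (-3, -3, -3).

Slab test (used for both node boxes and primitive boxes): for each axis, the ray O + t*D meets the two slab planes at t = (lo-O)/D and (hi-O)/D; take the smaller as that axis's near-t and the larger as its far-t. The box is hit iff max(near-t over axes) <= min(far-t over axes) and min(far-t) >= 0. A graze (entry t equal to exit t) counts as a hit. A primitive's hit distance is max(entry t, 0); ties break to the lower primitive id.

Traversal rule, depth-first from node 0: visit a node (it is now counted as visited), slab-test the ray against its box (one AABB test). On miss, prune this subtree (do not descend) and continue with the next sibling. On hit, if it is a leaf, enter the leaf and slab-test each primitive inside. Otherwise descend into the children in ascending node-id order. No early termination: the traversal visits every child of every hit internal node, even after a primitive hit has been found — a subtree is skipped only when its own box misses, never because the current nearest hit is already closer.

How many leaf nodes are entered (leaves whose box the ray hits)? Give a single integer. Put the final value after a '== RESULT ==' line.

Traverse from the root:
N0 x:[11/3,49/3] y:[10,71/3] z:[40/3,71/3] -> hit [40/3,49/3], descend [10, 24]
  N10 x:[11/3,47/3] y:[10,47/3] z:[40/3,71/3] -> hit [40/3,47/3], descend [22, 25]
    N22 x:[11/3,11] y:[10,15] z:[14,71/3] -> miss, prune
    N25 x:[12,47/3] y:[41/3,47/3] z:[40/3,22] -> hit [41/3,47/3], descend [3, 8]
      N3 x:[12,47/3] y:[41/3,47/3] z:[40/3,50/3] -> hit [41/3,47/3], descend [4, 9]
        N4 x:[41/3,47/3] y:[15,46/3] z:[44/3,50/3] -> hit [15,46/3] leaf, test {P13@t=15}
        N9 x:[12,14] y:[41/3,47/3] z:[40/3,15] -> hit [41/3,14] leaf, test {P2@t=41/3}
      N8 x:[37/3,13] y:[41/3,14] z:[64/3,22] -> miss, prune
  N24 x:[19/3,49/3] y:[46/3,71/3] z:[41/3,68/3] -> hit [46/3,49/3], descend [16, 19]
    N16 x:[19/3,38/3] y:[46/3,23] z:[41/3,68/3] -> miss, prune
    N19 x:[12,49/3] y:[46/3,71/3] z:[14,18] -> hit [46/3,49/3], descend [6, 11]
      N6 x:[12,16] y:[46/3,21] z:[46/3,18] -> hit [46/3,16], descend [21, 26]
        N21 x:[12,41/3] y:[46/3,47/3] z:[52/3,18] -> miss, prune
        N26 x:[44/3,16] y:[58/3,21] z:[46/3,16] -> miss, prune
      N11 x:[47/3,49/3] y:[23,71/3] z:[14,16] -> miss, prune

Summary -> nodes [0, 10, 22, 25, 3, 4, 9, 8, 24, 16, 19, 6, 21, 26, 11]; box-tests=15; leaf-entries=2; first=P2

== RESULT ==
2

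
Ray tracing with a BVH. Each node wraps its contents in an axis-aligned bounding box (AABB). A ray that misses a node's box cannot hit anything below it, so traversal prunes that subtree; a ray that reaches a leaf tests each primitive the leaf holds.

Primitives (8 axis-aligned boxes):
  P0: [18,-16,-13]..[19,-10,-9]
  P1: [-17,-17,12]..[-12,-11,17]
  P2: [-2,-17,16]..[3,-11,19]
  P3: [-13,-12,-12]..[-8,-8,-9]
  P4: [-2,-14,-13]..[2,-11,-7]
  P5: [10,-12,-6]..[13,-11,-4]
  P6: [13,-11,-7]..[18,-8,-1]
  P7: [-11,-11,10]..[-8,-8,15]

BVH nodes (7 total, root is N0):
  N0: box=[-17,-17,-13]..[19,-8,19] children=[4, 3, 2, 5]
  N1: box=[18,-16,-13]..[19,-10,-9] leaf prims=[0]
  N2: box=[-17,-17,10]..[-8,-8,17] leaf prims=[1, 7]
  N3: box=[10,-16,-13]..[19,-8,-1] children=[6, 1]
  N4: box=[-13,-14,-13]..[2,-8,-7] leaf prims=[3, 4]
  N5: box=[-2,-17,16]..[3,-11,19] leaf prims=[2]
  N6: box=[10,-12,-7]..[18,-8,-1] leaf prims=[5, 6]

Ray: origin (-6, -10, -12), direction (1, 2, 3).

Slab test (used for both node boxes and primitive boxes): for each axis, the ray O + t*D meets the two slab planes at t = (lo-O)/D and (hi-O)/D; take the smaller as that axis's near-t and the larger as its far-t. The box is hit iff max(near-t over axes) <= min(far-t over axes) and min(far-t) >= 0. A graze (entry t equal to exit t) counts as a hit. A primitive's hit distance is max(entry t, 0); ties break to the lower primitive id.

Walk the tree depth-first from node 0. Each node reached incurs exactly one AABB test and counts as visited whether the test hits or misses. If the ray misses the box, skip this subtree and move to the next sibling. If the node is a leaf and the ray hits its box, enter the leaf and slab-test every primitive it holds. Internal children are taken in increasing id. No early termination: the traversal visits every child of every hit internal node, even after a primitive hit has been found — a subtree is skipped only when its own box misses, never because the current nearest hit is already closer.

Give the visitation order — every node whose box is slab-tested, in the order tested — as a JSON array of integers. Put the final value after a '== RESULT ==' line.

Walk:
N0 x:[-11,25] y:[-7/2,1] z:[-1/3,31/3] -> hit [-1/3,1], descend [2, 3, 4, 5]
  N2 x:[-11,-2] y:[-7/2,1] z:[22/3,29/3] -> miss, prune
  N3 x:[16,25] y:[-3,1] z:[-1/3,11/3] -> miss, prune
  N4 x:[-7,8] y:[-2,1] z:[-1/3,5/3] -> hit [-1/3,1] leaf, test {P3(miss), P4(miss)}
  N5 x:[4,9] y:[-7/2,-1/2] z:[28/3,31/3] -> miss, prune

order=[0, 2, 3, 4, 5]  |boxes|=5  |leaves|=1  hit=miss

== RESULT ==
[0, 2, 3, 4, 5]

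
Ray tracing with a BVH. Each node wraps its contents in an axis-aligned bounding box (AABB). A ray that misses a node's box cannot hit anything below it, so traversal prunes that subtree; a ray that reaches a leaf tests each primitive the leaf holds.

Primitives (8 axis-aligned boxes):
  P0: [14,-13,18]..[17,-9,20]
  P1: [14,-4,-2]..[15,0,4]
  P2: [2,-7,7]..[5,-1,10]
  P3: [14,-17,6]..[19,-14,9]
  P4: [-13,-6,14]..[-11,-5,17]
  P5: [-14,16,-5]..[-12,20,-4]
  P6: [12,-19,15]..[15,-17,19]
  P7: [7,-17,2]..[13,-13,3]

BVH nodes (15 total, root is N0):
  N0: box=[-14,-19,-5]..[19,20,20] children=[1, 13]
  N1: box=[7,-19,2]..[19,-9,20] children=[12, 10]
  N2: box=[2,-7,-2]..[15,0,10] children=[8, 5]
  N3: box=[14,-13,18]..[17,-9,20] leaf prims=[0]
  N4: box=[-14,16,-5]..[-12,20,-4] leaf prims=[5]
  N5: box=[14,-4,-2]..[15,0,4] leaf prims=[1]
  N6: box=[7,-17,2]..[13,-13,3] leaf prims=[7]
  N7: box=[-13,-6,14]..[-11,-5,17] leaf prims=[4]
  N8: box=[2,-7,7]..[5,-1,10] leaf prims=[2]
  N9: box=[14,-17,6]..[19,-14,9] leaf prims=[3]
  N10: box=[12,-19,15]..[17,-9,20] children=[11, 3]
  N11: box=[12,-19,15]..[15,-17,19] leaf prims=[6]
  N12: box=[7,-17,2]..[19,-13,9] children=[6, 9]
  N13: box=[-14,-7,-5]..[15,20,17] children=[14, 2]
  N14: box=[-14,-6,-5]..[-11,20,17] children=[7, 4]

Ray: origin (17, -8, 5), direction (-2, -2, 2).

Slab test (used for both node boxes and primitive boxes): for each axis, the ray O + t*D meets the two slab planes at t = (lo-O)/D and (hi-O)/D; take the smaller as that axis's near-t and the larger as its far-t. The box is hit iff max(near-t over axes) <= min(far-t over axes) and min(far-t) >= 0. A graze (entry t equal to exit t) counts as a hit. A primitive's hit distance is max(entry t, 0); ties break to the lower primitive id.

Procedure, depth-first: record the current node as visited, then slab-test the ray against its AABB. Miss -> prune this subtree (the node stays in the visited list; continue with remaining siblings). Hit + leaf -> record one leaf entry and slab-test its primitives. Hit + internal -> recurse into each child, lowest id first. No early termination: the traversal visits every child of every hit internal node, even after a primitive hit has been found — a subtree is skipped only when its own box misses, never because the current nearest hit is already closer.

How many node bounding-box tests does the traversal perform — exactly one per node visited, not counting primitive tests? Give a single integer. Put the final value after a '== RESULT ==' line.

Walk:
N0 x:[-1,31/2] y:[-14,11/2] z:[-5,15/2] -> hit [-1,11/2], descend [1, 13]
  N1 x:[-1,5] y:[1/2,11/2] z:[-3/2,15/2] -> hit [1/2,5], descend [10, 12]
    N10 x:[0,5/2] y:[1/2,11/2] z:[5,15/2] -> miss, prune
    N12 x:[-1,5] y:[5/2,9/2] z:[-3/2,2] -> miss, prune
  N13 x:[1,31/2] y:[-14,-1/2] z:[-5,6] -> miss, prune

order=[0, 1, 10, 12, 13]  |boxes|=5  |leaves|=0  hit=miss

== RESULT ==
5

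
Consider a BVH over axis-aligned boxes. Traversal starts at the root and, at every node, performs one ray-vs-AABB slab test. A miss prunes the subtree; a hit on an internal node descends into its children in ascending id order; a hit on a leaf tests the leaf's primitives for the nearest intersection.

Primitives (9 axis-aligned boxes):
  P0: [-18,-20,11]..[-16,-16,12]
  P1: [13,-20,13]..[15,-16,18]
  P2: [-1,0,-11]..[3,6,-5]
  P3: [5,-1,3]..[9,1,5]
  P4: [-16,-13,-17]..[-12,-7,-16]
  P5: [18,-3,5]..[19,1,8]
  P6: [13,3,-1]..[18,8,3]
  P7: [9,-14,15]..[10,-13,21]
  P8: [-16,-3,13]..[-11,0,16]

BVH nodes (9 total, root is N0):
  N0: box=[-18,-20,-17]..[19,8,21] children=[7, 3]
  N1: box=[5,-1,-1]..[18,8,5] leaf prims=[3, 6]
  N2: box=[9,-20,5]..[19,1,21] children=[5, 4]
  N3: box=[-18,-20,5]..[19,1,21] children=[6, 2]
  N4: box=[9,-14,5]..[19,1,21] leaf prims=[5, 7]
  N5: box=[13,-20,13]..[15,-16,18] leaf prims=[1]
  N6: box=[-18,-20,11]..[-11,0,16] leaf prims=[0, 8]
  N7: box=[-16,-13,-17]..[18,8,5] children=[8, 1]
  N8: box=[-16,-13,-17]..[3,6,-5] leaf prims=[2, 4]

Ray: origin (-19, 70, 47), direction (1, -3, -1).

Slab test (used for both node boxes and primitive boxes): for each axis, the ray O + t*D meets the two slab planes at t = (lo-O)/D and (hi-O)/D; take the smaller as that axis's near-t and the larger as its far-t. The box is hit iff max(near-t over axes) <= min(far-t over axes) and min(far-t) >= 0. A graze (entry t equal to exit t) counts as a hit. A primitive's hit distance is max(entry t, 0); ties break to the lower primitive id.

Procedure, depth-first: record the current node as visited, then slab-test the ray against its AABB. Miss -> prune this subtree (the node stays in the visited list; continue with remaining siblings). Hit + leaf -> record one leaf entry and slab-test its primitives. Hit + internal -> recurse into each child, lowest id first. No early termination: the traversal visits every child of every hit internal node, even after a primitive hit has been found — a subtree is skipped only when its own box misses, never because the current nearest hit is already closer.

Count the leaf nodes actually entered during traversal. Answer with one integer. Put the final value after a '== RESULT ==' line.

Trace the traversal:
N0 x:[1,38] y:[62/3,30] z:[26,64] -> hit [26,30], descend [3, 7]
  N3 x:[1,38] y:[23,30] z:[26,42] -> hit [26,30], descend [2, 6]
    N2 x:[28,38] y:[23,30] z:[26,42] -> hit [28,30], descend [4, 5]
      N4 x:[28,38] y:[23,28] z:[26,42] -> hit [28,28] leaf, test {P5(miss), P7@t=28}
      N5 x:[32,34] y:[86/3,30] z:[29,34] -> miss, prune
    N6 x:[1,8] y:[70/3,30] z:[31,36] -> miss, prune
  N7 x:[3,37] y:[62/3,83/3] z:[42,64] -> miss, prune

order=[0, 3, 2, 4, 5, 6, 7]  |boxes|=7  |leaves|=1  hit=P7

== RESULT ==
1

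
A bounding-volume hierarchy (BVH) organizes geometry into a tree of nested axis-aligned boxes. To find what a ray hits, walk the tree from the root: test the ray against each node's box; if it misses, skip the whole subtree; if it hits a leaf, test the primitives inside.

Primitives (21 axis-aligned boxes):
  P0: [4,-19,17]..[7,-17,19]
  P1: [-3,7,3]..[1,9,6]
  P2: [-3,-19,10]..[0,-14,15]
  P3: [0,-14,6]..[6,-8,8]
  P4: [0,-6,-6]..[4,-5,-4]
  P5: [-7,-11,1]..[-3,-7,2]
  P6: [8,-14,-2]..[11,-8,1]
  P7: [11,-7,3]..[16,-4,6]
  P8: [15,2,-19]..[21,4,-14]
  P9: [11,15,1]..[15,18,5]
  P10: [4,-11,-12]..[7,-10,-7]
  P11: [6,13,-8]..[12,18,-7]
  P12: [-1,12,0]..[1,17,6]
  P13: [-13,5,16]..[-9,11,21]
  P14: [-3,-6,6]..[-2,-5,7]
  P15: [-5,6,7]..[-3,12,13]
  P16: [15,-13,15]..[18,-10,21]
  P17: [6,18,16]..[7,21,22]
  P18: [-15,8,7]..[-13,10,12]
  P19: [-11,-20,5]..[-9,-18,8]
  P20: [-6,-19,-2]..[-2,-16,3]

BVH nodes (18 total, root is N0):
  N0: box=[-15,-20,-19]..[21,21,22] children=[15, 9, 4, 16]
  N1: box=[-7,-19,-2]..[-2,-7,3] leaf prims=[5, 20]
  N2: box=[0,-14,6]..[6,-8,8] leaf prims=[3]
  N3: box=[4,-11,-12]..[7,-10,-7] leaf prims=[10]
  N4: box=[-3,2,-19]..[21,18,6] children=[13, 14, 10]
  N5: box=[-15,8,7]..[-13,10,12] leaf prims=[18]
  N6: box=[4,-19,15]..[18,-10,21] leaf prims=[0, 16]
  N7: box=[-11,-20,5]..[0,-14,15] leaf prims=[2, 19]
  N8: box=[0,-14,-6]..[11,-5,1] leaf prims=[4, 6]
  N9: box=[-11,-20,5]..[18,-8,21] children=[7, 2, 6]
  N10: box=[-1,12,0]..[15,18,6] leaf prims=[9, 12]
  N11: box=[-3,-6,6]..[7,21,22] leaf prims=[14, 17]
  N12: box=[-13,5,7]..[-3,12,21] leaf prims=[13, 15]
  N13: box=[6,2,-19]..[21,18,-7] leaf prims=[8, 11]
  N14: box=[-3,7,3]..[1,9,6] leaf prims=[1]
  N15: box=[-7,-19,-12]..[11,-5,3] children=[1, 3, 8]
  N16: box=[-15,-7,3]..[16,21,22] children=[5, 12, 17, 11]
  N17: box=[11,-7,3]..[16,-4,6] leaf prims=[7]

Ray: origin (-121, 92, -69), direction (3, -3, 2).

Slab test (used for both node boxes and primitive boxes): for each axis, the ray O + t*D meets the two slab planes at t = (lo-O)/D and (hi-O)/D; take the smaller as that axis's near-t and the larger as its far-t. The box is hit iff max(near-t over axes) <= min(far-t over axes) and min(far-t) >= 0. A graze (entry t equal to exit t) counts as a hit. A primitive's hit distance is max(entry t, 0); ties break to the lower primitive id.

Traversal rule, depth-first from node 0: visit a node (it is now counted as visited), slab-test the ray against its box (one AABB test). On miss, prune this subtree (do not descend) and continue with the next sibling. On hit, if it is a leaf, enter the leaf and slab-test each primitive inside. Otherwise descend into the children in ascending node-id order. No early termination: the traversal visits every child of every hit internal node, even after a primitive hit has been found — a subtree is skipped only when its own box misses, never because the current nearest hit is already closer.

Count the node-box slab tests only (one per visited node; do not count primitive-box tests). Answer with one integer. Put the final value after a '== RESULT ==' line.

Walk:
N0 x:[106/3,142/3] y:[71/3,112/3] z:[25,91/2] -> hit [106/3,112/3], descend [4, 9, 15, 16]
  N4 x:[118/3,142/3] y:[74/3,30] z:[25,75/2] -> miss, prune
  N9 x:[110/3,139/3] y:[100/3,112/3] z:[37,45] -> hit [37,112/3], descend [2, 6, 7]
    N2 x:[121/3,127/3] y:[100/3,106/3] z:[75/2,77/2] -> miss, prune
    N6 x:[125/3,139/3] y:[34,37] z:[42,45] -> miss, prune
    N7 x:[110/3,121/3] y:[106/3,112/3] z:[37,42] -> hit [37,112/3] leaf, test {P2(miss), P19@t=37}
  N15 x:[38,44] y:[97/3,37] z:[57/2,36] -> miss, prune
  N16 x:[106/3,137/3] y:[71/3,33] z:[36,91/2] -> miss, prune

Summary -> nodes [0, 4, 9, 2, 6, 7, 15, 16]; box-tests=8; leaf-entries=1; first=P19

== RESULT ==
8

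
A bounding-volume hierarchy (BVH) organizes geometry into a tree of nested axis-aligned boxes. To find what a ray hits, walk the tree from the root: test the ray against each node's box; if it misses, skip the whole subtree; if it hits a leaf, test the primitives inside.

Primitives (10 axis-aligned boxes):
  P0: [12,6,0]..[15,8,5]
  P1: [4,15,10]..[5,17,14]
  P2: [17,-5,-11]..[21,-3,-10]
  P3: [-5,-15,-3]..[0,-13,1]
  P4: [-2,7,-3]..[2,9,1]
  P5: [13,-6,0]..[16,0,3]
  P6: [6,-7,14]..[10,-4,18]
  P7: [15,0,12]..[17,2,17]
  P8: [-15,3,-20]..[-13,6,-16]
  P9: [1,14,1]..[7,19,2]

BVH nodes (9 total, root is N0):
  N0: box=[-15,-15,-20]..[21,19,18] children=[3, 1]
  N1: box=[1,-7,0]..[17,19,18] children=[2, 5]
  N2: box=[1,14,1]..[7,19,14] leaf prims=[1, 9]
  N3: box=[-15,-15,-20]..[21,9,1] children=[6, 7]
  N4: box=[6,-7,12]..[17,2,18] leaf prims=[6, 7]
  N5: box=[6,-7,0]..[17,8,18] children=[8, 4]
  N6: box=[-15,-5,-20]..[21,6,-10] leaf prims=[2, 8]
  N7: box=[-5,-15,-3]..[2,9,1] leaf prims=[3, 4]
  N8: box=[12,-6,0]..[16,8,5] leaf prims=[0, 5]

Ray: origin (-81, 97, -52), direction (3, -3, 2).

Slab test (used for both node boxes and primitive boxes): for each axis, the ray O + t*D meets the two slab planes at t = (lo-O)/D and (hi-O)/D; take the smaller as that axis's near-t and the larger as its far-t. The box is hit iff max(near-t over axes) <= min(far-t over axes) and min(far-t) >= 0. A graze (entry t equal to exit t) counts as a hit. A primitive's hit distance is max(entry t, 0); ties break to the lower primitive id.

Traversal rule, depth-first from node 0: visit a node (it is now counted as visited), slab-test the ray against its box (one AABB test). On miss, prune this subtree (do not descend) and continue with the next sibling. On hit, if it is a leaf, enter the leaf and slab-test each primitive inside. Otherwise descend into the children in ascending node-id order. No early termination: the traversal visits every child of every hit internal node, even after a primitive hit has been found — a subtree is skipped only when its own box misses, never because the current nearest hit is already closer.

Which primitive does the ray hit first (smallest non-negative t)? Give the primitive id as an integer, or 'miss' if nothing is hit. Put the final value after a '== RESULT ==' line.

Walk:
N0 x:[22,34] y:[26,112/3] z:[16,35] -> hit [26,34], descend [1, 3]
  N1 x:[82/3,98/3] y:[26,104/3] z:[26,35] -> hit [82/3,98/3], descend [2, 5]
    N2 x:[82/3,88/3] y:[26,83/3] z:[53/2,33] -> hit [82/3,83/3] leaf, test {P1(miss), P9(miss)}
    N5 x:[29,98/3] y:[89/3,104/3] z:[26,35] -> hit [89/3,98/3], descend [4, 8]
      N4 x:[29,98/3] y:[95/3,104/3] z:[32,35] -> hit [32,98/3] leaf, test {P6(miss), P7@t=32}
      N8 x:[31,97/3] y:[89/3,103/3] z:[26,57/2] -> miss, prune
  N3 x:[22,34] y:[88/3,112/3] z:[16,53/2] -> miss, prune

7 AABB tests over nodes [0, 1, 2, 5, 4, 8, 3]; 2 leaves entered; closest P7.

== RESULT ==
7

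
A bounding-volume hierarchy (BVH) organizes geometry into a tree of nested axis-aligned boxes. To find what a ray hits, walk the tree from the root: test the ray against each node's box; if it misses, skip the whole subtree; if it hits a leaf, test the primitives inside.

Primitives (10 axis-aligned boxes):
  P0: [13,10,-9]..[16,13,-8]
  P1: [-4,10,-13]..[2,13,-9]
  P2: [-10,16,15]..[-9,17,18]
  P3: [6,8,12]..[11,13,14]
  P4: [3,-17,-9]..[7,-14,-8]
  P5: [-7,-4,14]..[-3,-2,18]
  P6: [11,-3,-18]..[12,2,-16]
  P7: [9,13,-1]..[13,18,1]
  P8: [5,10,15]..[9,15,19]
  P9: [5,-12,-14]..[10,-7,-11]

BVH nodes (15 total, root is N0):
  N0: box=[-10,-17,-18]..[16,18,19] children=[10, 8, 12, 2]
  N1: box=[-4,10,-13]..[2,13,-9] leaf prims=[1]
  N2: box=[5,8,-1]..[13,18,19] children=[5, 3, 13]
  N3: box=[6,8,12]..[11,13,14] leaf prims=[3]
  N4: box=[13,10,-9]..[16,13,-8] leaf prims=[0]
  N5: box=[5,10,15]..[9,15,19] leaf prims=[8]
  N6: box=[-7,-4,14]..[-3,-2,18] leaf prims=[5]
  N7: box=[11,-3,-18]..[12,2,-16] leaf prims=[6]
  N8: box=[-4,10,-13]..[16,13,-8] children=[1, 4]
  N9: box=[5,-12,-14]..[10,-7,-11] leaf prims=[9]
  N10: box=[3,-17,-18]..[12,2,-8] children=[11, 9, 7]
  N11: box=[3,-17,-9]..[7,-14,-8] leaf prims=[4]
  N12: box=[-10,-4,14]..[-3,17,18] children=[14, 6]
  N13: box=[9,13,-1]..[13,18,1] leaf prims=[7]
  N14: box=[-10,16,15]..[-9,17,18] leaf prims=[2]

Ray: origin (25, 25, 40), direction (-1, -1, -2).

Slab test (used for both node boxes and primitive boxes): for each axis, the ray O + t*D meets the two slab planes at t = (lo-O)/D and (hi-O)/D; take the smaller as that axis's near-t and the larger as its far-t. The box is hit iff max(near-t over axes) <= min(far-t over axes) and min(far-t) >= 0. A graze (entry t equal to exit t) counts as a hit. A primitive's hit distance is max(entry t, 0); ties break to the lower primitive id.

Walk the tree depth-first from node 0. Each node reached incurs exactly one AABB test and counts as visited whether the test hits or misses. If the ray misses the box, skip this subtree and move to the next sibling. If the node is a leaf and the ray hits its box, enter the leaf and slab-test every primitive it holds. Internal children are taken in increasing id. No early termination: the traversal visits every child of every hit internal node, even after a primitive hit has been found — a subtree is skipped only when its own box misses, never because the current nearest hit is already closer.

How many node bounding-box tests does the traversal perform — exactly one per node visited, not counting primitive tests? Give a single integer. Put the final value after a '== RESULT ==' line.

Traverse from the root:
N0 x:[9,35] y:[7,42] z:[21/2,29] -> hit [21/2,29], descend [2, 8, 10, 12]
  N2 x:[12,20] y:[7,17] z:[21/2,41/2] -> hit [12,17], descend [3, 5, 13]
    N3 x:[14,19] y:[12,17] z:[13,14] -> hit [14,14] leaf, test {P3@t=14}
    N5 x:[16,20] y:[10,15] z:[21/2,25/2] -> miss, prune
    N13 x:[12,16] y:[7,12] z:[39/2,41/2] -> miss, prune
  N8 x:[9,29] y:[12,15] z:[24,53/2] -> miss, prune
  N10 x:[13,22] y:[23,42] z:[24,29] -> miss, prune
  N12 x:[28,35] y:[8,29] z:[11,13] -> miss, prune

order=[0, 2, 3, 5, 13, 8, 10, 12]  |boxes|=8  |leaves|=1  hit=P3

== RESULT ==
8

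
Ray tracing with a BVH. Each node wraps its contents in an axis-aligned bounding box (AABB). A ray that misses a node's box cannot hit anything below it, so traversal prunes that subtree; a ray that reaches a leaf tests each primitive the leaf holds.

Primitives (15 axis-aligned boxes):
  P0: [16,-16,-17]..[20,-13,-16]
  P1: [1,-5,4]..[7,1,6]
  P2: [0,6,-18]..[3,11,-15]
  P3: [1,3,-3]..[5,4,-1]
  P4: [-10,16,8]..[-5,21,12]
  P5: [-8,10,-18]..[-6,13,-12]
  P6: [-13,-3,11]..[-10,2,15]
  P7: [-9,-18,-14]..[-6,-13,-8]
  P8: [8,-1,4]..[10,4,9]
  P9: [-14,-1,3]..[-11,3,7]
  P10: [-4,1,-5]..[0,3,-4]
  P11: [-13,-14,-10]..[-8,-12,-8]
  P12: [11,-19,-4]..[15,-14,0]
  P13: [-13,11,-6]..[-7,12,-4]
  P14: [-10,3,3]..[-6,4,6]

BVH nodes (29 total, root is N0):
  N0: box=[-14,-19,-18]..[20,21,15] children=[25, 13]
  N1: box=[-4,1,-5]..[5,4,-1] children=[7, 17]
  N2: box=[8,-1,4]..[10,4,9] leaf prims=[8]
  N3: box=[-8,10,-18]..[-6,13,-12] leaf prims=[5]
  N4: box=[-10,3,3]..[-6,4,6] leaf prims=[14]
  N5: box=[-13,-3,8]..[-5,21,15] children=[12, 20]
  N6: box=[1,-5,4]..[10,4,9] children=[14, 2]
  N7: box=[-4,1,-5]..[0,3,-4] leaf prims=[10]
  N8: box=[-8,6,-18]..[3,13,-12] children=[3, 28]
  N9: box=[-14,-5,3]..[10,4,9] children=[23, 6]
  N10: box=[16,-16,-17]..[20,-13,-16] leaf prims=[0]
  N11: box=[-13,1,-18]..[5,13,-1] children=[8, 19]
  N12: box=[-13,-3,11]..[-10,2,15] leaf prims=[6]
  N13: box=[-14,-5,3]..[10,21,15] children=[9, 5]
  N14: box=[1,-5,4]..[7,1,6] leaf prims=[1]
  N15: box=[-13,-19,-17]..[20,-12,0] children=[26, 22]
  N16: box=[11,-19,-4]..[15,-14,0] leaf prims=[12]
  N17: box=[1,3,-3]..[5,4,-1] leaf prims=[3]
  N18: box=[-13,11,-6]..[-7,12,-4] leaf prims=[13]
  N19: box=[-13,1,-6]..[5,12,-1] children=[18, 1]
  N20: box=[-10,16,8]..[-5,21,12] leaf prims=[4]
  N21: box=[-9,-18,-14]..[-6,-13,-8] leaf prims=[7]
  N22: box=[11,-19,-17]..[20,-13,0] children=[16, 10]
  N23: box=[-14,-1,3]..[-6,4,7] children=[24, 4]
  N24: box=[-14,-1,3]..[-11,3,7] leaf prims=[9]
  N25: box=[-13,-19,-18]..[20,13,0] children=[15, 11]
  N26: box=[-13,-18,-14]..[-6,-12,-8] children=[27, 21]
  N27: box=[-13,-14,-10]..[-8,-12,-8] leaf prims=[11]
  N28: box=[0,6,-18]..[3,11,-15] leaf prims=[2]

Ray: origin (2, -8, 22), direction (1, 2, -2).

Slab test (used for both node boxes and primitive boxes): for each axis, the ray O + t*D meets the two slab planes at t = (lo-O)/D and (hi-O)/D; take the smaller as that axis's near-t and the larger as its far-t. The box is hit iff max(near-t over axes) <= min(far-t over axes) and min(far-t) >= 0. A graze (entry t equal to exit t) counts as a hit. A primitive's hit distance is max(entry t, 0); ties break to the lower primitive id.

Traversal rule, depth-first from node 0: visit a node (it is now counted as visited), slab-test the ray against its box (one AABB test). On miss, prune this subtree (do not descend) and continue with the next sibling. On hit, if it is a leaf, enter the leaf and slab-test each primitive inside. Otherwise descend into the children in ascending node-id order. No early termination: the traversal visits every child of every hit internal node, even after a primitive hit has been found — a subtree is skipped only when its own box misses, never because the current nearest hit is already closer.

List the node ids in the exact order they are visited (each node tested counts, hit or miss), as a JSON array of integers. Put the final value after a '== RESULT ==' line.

Walk:
N0 x:[-16,18] y:[-11/2,29/2] z:[7/2,20] -> hit [7/2,29/2], descend [13, 25]
  N13 x:[-16,8] y:[3/2,29/2] z:[7/2,19/2] -> hit [7/2,8], descend [5, 9]
    N5 x:[-15,-7] y:[5/2,29/2] z:[7/2,7] -> miss, prune
    N9 x:[-16,8] y:[3/2,6] z:[13/2,19/2] -> miss, prune
  N25 x:[-15,18] y:[-11/2,21/2] z:[11,20] -> miss, prune

Summary -> nodes [0, 13, 5, 9, 25]; box-tests=5; leaf-entries=0; first=miss

== RESULT ==
[0, 13, 5, 9, 25]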